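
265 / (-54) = -265/54 = -4.91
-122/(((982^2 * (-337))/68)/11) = 22814/81244297 = 0.00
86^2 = 7396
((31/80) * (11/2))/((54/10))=341/864 = 0.39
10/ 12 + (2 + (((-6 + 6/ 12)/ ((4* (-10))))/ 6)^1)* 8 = 17.02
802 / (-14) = -401/7 = -57.29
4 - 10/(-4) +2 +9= 35/2 = 17.50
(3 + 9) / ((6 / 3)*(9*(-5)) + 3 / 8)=-32/239 = -0.13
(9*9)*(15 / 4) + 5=1235/4 = 308.75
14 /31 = 0.45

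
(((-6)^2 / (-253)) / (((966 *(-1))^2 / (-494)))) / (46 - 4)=247/137718273 = 0.00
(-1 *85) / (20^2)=-17/80 = -0.21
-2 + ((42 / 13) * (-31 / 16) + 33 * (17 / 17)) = 24.74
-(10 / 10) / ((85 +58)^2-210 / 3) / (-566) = 1/11534514 = 0.00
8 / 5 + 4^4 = 1288/5 = 257.60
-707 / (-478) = 707/478 = 1.48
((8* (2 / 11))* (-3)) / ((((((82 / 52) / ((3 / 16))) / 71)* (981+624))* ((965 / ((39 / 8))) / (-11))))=107991/84669100 = 0.00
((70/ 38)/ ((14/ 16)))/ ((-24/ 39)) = -65/19 = -3.42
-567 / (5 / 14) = -7938/5 = -1587.60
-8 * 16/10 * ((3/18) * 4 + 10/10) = -64/3 = -21.33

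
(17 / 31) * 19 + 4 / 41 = 13367/1271 = 10.52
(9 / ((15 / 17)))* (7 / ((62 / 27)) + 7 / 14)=1122/31 = 36.19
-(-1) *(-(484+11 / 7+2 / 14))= -3400/7 = -485.71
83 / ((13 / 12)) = 996/13 = 76.62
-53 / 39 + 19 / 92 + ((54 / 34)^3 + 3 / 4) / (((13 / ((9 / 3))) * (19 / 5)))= -72311840/83732259 = -0.86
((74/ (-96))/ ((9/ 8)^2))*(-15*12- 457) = 94276/243 = 387.97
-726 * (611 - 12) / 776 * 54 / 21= -1956933/1358 = -1441.04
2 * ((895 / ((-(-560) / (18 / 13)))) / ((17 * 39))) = 537/80444 = 0.01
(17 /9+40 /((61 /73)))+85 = 73982/549 = 134.76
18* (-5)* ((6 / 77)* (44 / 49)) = -2160/343 = -6.30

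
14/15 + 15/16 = 449/240 = 1.87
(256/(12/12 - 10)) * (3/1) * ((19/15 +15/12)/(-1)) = 9664/45 = 214.76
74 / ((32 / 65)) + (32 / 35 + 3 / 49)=593049/3920 = 151.29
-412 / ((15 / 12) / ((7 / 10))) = -5768/25 = -230.72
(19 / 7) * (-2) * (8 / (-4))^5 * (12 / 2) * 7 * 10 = 72960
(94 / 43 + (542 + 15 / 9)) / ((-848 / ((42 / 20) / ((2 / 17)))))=-1675877/145856 = -11.49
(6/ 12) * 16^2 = 128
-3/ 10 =-0.30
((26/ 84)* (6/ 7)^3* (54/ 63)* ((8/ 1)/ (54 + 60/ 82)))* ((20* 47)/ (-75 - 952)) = -0.02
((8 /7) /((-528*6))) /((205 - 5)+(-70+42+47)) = -1/607068 = 0.00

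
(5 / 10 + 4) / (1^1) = 9/2 = 4.50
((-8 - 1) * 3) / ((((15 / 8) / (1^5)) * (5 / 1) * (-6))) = 12/25 = 0.48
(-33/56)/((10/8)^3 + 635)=-264/285355 = 0.00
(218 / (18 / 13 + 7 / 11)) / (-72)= -15587/10404 = -1.50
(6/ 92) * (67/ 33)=67/506 = 0.13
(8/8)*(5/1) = 5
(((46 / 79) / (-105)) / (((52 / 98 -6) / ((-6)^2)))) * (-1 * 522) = -19.05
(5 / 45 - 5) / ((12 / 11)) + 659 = 17672/27 = 654.52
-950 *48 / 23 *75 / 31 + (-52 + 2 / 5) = -17283954/3565 = -4848.23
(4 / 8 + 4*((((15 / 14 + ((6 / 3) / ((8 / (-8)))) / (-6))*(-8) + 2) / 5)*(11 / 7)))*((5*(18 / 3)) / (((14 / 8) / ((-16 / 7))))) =1045568/2401 = 435.47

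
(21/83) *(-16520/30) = -11564/83 = -139.33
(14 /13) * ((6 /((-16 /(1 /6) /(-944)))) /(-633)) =-826/8229 = -0.10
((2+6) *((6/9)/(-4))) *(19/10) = -38/15 = -2.53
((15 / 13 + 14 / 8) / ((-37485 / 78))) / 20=-151/499800 = 0.00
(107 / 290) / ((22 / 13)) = 1391/6380 = 0.22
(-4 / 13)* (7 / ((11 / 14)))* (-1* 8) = 3136/143 = 21.93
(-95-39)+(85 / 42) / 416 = -2341163/17472 = -134.00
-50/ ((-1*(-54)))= -25/27 = -0.93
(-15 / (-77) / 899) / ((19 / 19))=15/69223 = 0.00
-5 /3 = -1.67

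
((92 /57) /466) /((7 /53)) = 2438/92967 = 0.03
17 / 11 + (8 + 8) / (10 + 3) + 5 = 1112/143 = 7.78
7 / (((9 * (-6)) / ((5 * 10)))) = -175/27 = -6.48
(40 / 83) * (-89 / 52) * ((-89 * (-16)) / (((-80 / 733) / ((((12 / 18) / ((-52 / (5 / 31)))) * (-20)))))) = 580609300/1304511 = 445.08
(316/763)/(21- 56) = -316/26705 = -0.01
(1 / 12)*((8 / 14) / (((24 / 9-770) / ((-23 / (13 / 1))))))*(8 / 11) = 92/1152151 = 0.00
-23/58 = -0.40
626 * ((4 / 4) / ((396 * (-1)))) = -313/198 = -1.58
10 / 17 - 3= -41/17 = -2.41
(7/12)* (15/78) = 35/312 = 0.11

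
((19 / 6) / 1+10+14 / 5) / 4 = 479/120 = 3.99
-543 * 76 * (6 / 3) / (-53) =1557.28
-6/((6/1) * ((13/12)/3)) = -2.77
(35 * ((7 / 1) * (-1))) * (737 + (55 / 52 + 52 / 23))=-216928145/1196 = -181378.05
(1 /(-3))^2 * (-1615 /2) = -1615/18 = -89.72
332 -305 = 27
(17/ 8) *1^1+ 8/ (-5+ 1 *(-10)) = 191/120 = 1.59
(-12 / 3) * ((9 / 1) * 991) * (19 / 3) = -225948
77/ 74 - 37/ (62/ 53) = -35085/1147 = -30.59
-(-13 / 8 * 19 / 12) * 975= 2508.59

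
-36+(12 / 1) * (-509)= -6144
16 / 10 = 8/5 = 1.60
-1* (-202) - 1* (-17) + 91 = 310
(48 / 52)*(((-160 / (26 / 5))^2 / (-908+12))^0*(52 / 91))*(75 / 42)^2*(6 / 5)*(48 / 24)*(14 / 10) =3600/637 = 5.65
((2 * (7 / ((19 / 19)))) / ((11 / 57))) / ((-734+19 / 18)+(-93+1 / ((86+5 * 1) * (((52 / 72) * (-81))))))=-629356/7165345 = -0.09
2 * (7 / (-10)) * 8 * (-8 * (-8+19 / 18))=-5600/9 = -622.22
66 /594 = 1/9 = 0.11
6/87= 2/29 = 0.07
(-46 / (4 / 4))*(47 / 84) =-1081/42 = -25.74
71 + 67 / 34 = 2481/34 = 72.97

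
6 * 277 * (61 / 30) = 16897/5 = 3379.40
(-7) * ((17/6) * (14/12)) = -833/36 = -23.14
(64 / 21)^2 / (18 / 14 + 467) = 2048/103257 = 0.02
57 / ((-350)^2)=57/122500 = 0.00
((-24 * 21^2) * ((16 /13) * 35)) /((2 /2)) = -5927040/13 = -455926.15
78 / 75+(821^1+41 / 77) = 1583452/1925 = 822.57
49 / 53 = 0.92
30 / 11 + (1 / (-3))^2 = 2.84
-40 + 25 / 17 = -655/17 = -38.53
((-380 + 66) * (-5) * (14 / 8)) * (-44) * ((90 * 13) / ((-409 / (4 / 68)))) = 141441300/6953 = 20342.49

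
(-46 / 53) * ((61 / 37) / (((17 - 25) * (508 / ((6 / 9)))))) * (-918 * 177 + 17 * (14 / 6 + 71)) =-339328177/8965692 = -37.85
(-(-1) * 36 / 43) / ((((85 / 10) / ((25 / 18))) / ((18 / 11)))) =1800/8041 = 0.22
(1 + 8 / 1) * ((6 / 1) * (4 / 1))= 216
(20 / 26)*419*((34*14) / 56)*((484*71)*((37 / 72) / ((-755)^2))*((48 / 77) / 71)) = 23192488/31123365 = 0.75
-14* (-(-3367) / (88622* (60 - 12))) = -0.01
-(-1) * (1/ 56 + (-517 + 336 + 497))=17697/56 = 316.02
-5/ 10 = -1/2 = -0.50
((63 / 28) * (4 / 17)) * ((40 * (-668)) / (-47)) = 240480/799 = 300.98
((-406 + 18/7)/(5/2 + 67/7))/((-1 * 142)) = 2824/11999 = 0.24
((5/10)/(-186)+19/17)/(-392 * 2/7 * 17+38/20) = -35255/60144402 = 0.00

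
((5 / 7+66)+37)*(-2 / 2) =-726/7 = -103.71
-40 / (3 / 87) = -1160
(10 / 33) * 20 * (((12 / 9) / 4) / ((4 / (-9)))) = -50/11 = -4.55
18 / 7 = 2.57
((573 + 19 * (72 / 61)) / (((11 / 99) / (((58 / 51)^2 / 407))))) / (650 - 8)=0.03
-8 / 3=-2.67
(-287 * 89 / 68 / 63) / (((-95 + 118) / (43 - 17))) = -47437/7038 = -6.74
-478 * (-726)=347028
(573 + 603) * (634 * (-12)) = -8947008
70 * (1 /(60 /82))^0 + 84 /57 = 1358/19 = 71.47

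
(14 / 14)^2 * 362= 362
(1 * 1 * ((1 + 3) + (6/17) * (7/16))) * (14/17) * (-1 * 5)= -19775/1156 = -17.11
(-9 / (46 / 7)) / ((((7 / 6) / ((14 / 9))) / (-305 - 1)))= 12852/23 = 558.78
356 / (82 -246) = -89/41 = -2.17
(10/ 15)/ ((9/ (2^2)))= 8/27 = 0.30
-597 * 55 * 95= -3119325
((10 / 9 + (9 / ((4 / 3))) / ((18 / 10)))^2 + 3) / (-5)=-34513/6480 = -5.33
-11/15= -0.73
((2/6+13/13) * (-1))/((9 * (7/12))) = -16/63 = -0.25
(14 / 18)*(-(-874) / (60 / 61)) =186599/270 = 691.11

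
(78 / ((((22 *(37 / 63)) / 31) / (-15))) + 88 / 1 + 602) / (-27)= 287225/3663 = 78.41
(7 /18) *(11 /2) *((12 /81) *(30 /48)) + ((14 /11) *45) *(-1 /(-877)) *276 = 341736815/18753768 = 18.22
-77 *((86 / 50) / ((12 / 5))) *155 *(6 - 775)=78930929/12 = 6577577.42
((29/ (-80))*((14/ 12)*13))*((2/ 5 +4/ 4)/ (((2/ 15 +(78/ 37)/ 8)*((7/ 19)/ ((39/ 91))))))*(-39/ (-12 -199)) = -31008627/7435640 = -4.17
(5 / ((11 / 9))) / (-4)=-45/44 = -1.02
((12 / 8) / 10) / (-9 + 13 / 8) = -6/295 = -0.02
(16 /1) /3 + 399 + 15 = 1258/3 = 419.33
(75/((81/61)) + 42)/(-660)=-2659/17820 = -0.15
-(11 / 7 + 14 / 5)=-153/35 = -4.37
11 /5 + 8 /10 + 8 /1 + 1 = 12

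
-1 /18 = -0.06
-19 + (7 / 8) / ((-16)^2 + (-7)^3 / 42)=-112991/5948 = -19.00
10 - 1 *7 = 3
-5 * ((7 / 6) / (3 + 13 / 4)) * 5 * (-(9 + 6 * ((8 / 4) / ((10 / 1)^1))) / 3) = 238/15 = 15.87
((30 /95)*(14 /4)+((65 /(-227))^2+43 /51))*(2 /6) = 101380777/149794803 = 0.68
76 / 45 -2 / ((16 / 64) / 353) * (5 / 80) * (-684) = 5432746/45 = 120727.69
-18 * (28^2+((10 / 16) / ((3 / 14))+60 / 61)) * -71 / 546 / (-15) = -40948753/333060 = -122.95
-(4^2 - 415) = 399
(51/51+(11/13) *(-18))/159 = -185/2067 = -0.09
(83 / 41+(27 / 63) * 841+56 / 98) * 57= 848388/41 = 20692.39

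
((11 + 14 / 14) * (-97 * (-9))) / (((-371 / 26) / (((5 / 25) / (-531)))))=30264/109445 = 0.28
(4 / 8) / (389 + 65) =1/908 = 0.00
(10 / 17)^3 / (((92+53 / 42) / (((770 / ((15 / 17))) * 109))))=235004000/1132013 = 207.60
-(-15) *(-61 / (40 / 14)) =-1281/4 = -320.25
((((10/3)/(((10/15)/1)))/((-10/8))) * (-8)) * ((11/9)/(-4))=-88/9 = -9.78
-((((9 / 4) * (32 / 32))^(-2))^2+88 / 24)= -24313/6561 = -3.71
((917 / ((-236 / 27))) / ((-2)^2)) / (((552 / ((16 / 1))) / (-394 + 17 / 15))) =298.67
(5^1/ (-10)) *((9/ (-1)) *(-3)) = -27/2 = -13.50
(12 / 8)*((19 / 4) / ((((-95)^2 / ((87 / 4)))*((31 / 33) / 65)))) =111969/94240 = 1.19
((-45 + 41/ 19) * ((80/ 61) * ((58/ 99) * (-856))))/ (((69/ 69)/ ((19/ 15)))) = 58783232/1647 = 35691.09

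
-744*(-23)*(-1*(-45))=770040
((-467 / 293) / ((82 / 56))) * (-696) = 9100896/12013 = 757.59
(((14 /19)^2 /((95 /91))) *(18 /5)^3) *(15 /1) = 363.97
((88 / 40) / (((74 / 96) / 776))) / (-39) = -136576/2405 = -56.79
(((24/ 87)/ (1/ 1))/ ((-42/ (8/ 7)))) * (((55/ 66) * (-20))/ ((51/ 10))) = 16000/652239 = 0.02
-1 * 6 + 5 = -1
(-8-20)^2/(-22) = -392/11 = -35.64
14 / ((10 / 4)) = 28/5 = 5.60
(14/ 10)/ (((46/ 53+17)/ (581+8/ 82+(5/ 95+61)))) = 37117437/737713 = 50.31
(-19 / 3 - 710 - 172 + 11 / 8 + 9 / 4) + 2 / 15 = -35383/40 = -884.58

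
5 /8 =0.62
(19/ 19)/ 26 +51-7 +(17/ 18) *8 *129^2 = 3270177/26 = 125776.04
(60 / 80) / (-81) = -1/108 = -0.01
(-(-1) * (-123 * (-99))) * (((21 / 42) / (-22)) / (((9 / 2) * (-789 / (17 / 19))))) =697/9994 = 0.07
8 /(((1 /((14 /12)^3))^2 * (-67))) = -117649/390744 = -0.30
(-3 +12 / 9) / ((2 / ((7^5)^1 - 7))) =-14000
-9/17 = -0.53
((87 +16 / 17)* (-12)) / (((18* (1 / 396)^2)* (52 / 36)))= -108203040/17 = -6364884.71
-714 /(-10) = 71.40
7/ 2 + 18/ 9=11/2 = 5.50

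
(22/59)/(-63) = -0.01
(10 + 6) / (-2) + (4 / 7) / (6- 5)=-52/7 = -7.43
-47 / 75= -0.63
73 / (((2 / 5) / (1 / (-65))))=-73/26 = -2.81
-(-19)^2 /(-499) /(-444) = -361/221556 = 0.00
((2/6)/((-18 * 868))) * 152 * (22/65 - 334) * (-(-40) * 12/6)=86.56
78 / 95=0.82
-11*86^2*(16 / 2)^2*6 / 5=-31240704/5 = -6248140.80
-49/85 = -0.58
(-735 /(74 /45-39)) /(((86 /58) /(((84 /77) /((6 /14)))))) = 26856900/795113 = 33.78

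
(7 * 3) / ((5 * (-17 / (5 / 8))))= -21/136 = -0.15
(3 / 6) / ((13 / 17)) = 17/26 = 0.65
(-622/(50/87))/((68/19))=-514083/1700 = -302.40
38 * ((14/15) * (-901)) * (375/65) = -2396660/13 = -184358.46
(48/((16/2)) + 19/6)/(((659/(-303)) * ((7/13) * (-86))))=72215/793436 = 0.09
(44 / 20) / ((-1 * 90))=-11/450 = -0.02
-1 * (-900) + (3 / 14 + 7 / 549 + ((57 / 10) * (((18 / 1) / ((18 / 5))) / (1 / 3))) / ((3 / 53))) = 9264424/3843 = 2410.73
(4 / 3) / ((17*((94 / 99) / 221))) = 858/47 = 18.26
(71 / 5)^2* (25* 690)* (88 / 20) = 15304476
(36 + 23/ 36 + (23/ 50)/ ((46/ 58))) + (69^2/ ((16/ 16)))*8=34312697/900 = 38125.22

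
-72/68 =-18/17 = -1.06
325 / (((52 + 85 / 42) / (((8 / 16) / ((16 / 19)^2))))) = 2463825/580864 = 4.24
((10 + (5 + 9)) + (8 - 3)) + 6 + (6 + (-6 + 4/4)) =36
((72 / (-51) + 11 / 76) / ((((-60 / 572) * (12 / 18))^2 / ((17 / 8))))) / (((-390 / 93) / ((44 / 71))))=878075341/10792000 = 81.36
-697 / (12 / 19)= -13243/12 = -1103.58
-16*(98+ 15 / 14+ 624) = -80984/7 = -11569.14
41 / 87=0.47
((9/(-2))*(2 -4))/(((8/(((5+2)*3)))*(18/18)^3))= 189/8 = 23.62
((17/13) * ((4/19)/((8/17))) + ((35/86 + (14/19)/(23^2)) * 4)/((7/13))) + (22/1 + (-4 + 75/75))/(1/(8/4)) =41.62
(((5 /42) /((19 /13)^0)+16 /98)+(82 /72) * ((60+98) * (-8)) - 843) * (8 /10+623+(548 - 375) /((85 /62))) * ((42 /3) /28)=-523773493/612 = -855839.04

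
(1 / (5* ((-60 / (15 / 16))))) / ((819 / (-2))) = 1/131040 = 0.00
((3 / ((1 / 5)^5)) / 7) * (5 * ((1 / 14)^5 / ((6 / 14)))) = 15625/537824 = 0.03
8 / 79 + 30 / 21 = 846/553 = 1.53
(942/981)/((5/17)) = 5338/1635 = 3.26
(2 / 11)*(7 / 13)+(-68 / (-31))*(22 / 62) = 120418/137423 = 0.88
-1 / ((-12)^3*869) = 1/1501632 = 0.00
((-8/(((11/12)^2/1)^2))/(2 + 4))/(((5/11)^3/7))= -193536/1375 = -140.75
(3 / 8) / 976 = 3/7808 = 0.00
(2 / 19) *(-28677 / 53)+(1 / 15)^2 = -12903643/226575 = -56.95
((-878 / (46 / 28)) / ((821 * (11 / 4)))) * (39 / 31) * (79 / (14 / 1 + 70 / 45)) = -48692124/32195515 = -1.51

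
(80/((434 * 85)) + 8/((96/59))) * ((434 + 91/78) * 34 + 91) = 347306465/4743 = 73225.06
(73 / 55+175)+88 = 264.33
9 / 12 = 3/4 = 0.75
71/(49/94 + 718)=6674/67541 = 0.10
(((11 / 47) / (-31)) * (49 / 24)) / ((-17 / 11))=5929/594456 = 0.01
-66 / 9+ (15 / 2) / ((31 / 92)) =1388/93 = 14.92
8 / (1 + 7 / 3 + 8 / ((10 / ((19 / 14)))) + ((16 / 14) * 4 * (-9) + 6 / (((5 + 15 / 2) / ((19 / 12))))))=-4200/18881 = -0.22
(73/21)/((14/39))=949/98 = 9.68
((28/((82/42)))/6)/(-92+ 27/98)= -9604/368549 = -0.03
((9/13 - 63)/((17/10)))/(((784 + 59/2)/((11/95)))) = -35640/6831773 = -0.01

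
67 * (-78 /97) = -5226/97 = -53.88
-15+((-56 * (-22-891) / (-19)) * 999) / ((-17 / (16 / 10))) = 408590751/1615 = 252997.37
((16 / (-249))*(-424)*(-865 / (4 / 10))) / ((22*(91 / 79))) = -579480800/249249 = -2324.91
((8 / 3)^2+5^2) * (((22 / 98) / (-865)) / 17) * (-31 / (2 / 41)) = 237677/762930 = 0.31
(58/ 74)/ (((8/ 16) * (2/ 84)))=2436/37 = 65.84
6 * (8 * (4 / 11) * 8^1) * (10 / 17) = 15360/187 = 82.14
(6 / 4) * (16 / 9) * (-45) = -120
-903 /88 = -10.26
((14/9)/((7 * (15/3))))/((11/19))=38/495 = 0.08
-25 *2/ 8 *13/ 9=-325/36 = -9.03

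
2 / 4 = 0.50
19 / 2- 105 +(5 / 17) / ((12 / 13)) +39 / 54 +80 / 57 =-1082051/11628 = -93.06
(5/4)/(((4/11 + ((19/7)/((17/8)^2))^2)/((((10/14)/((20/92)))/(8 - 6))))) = 739578455/261082656 = 2.83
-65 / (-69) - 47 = -3178/69 = -46.06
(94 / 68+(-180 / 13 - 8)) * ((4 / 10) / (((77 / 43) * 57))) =-25929/323323 = -0.08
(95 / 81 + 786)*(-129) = -2741723/27 = -101545.30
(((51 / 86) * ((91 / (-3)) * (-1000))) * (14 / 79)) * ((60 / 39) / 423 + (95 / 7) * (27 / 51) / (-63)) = -505745000/1436931 = -351.96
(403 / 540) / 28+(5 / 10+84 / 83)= 1931009/1254960 = 1.54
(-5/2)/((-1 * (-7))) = -0.36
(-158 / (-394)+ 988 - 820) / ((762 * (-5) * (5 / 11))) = -14597/150114 = -0.10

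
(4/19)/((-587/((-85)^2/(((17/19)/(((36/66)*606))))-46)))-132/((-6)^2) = -353671841/368049 = -960.94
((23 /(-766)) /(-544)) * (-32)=-23/13022 = 0.00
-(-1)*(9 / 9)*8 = 8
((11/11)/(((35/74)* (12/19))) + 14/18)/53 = 2599/33390 = 0.08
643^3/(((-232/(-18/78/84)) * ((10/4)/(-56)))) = -265847707/3770 = -70516.63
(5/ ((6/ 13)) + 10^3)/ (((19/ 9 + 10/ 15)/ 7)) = 25473/10 = 2547.30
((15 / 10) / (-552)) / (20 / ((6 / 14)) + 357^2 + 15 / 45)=-1/46918528 = 0.00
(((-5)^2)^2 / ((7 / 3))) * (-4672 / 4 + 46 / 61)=-133503750/427 = -312655.15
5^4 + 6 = 631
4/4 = 1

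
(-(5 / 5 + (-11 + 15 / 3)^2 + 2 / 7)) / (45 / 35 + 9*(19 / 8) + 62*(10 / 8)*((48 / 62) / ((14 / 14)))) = -696/1543 = -0.45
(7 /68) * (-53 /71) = -371/4828 = -0.08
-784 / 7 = -112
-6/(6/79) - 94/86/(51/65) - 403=-1060081/2193 = -483.39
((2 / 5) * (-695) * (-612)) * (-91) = -15482376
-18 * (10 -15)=90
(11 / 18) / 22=1/36 = 0.03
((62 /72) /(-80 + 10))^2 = 961/6350400 = 0.00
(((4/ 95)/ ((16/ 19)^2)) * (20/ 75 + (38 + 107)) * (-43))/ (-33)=1780243/158400 = 11.24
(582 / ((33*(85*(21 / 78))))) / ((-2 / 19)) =-47918/6545 = -7.32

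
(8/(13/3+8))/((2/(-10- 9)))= -228/37 = -6.16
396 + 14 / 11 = 4370/11 = 397.27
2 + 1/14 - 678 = -9463/14 = -675.93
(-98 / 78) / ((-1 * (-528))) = -49/20592 = 0.00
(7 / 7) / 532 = 1/532 = 0.00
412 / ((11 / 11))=412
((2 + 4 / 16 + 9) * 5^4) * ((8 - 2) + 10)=112500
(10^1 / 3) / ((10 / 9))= 3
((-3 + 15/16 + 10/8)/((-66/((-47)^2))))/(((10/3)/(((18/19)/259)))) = 258453/8660960 = 0.03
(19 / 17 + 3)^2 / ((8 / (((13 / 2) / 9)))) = 1.53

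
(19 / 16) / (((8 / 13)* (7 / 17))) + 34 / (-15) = 32521/13440 = 2.42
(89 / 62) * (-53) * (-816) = 1924536/31 = 62081.81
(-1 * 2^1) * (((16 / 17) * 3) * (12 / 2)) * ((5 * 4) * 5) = -57600/17 = -3388.24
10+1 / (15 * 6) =901/90 = 10.01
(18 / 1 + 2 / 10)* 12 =1092/5 = 218.40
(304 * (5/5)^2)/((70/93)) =14136/35 = 403.89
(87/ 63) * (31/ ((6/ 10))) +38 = 6889/63 = 109.35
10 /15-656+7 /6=-654.17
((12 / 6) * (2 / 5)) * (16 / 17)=64/85 = 0.75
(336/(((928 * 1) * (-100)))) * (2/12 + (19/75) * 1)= -441/290000 = 0.00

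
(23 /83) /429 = 23/35607 = 0.00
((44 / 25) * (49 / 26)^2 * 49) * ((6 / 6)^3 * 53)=68589367/4225 = 16234.17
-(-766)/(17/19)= 14554/17 = 856.12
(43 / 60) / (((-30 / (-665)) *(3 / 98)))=280231/540 = 518.95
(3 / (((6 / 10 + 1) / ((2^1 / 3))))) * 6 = 15/2 = 7.50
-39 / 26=-3/2 = -1.50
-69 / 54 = -1.28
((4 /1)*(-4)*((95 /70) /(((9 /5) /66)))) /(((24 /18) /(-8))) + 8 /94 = 4777.23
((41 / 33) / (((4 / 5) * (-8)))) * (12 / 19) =-205/1672 = -0.12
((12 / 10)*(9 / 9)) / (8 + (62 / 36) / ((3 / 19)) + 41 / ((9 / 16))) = 324/24785 = 0.01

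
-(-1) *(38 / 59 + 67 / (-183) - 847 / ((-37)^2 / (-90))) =55.96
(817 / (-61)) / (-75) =817/4575 = 0.18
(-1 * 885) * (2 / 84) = -295/14 = -21.07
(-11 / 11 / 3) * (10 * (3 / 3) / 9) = -10/27 = -0.37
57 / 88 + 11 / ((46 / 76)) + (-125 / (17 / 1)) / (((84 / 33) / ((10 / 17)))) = 70108685/4094552 = 17.12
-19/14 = -1.36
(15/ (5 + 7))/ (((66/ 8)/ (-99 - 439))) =-2690/33 = -81.52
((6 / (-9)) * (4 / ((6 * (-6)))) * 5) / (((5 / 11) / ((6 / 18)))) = 22/81 = 0.27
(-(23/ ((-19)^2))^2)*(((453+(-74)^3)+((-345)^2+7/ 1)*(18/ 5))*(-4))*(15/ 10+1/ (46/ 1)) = 76456324/130321 = 586.68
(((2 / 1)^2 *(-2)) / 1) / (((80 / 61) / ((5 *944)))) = -28792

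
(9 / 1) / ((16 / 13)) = 117/16 = 7.31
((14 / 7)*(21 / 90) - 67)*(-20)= 3992/3 = 1330.67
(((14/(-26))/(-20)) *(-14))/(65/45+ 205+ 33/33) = -441/242710 = 0.00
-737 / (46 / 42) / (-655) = 15477/15065 = 1.03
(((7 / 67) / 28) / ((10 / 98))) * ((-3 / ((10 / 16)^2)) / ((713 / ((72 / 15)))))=-56448/29856875 = 0.00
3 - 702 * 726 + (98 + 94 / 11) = -5604967/11 = -509542.45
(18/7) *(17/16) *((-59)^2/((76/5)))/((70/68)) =9054081/14896 = 607.82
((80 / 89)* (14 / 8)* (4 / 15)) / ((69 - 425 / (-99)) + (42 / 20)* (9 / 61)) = 2254560/395593519 = 0.01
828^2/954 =38088/53 = 718.64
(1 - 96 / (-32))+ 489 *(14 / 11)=6890/11 = 626.36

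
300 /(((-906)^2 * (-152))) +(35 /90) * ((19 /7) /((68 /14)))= 115234979/530260056 = 0.22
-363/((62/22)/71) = -283503/31 = -9145.26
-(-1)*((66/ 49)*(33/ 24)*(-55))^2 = 398601225/38416 = 10375.92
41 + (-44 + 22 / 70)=-94/35 = -2.69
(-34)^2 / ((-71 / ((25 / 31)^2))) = -722500/68231 = -10.59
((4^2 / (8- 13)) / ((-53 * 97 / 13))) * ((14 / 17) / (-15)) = -2912/6554775 = 0.00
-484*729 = -352836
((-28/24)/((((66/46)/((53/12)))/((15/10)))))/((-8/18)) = 8533/704 = 12.12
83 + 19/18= 1513/18 = 84.06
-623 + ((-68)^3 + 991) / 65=-353936/65 = -5445.17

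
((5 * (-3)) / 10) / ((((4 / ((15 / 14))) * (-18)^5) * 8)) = 5/188116992 = 0.00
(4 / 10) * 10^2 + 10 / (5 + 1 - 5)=50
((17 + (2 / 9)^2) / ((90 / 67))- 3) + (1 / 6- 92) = -299404/3645 = -82.14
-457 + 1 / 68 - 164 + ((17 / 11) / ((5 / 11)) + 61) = -189239/340 = -556.59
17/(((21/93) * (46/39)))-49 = 4775/322 = 14.83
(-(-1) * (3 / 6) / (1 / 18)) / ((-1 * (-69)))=3/23 = 0.13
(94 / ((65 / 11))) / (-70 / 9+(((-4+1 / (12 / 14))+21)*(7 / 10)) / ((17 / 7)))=-57528/9191 = -6.26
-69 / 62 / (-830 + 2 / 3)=207/154256 = 0.00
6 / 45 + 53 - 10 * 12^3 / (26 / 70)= -9061639/195 = -46469.94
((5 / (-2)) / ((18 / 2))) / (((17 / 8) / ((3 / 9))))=-20/459 = -0.04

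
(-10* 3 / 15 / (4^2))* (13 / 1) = -13/8 = -1.62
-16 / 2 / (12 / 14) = -28/3 = -9.33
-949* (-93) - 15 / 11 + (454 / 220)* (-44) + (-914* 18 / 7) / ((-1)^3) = 34848322/385 = 90515.12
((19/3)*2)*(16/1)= 608/3 = 202.67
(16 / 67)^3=4096/300763 = 0.01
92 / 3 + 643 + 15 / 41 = 82906/123 = 674.03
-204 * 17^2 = -58956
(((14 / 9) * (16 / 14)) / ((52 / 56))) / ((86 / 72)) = 896/559 = 1.60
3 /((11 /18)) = 4.91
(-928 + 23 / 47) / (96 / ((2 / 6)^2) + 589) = -43593/68291 = -0.64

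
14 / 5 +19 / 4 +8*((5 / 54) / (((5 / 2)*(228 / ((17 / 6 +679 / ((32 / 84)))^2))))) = 483958007/116640 = 4149.16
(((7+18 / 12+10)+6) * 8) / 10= 98/5 = 19.60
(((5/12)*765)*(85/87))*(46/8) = 830875/464 = 1790.68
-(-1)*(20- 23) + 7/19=-50/19 = -2.63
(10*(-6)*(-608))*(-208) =-7587840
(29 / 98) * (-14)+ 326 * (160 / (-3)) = -365207/21 = -17390.81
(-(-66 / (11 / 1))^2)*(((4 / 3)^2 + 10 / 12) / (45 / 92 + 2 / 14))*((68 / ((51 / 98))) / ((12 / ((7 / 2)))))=-20763848/3663 = -5668.54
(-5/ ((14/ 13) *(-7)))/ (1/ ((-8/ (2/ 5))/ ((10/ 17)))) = -1105/49 = -22.55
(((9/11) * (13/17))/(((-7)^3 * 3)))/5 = -39/320705 = 0.00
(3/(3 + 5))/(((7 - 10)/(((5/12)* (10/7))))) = -25/336 = -0.07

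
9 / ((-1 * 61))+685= 41776/61 = 684.85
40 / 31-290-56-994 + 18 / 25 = -1036942/775 = -1337.99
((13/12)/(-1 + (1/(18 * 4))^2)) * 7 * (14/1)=-550368/5183 = -106.19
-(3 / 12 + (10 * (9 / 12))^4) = -50629/16 = -3164.31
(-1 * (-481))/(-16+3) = -37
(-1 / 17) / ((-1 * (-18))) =-1/306 = 0.00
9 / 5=1.80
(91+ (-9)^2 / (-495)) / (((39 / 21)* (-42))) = -2498/2145 = -1.16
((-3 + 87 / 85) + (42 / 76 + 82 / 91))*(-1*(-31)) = -4763119/293930 = -16.20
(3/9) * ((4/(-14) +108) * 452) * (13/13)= 340808/21 = 16228.95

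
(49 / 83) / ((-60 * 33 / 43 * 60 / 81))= -6321/365200 = -0.02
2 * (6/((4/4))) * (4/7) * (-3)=-144/7 = -20.57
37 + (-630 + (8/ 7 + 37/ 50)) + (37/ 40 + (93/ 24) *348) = 1061631/1400 = 758.31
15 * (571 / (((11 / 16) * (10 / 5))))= 68520/11 = 6229.09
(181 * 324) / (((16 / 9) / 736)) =24278616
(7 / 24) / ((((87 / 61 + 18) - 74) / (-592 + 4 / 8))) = 505141/159792 = 3.16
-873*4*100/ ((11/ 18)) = -6285600/11 = -571418.18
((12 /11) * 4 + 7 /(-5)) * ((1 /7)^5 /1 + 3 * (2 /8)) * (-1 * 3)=-4931565/739508 = -6.67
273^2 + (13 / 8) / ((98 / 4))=14607697/196 = 74529.07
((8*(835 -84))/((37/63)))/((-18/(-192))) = 4037376/37 = 109118.27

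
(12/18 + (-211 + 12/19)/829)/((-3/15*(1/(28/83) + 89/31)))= -16935548/47867289 = -0.35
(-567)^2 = 321489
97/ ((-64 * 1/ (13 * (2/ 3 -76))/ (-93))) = -4417283/32 = -138040.09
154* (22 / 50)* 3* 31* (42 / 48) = 551397/100 = 5513.97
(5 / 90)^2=1/324 = 0.00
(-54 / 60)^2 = 81/100 = 0.81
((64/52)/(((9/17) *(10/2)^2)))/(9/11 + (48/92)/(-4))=0.14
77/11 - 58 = -51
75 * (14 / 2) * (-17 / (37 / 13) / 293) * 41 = -4757025/10841 = -438.80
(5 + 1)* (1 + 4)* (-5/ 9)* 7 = -350/3 = -116.67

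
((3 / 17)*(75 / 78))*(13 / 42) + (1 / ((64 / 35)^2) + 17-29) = -5677713/487424 = -11.65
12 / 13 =0.92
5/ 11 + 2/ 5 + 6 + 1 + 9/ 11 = 477/55 = 8.67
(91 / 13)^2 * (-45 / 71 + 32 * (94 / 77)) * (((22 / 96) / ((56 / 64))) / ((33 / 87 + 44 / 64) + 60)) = 48743896/6035355 = 8.08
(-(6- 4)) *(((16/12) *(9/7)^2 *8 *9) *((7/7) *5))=-77760/49 = -1586.94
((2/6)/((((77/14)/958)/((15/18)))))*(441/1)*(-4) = -938840/11 = -85349.09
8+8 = 16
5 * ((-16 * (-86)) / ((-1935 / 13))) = -416/9 = -46.22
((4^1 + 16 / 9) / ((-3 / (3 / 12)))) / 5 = -13/135 = -0.10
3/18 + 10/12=1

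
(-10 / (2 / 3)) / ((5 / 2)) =-6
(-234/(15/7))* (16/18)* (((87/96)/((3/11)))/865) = -29029/77850 = -0.37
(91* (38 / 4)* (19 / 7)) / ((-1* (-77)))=4693/154 = 30.47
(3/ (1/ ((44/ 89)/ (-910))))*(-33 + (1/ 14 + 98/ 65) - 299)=9922539/18425225 = 0.54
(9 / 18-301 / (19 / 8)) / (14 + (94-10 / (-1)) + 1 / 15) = -71955/67298 = -1.07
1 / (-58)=-1/58 = -0.02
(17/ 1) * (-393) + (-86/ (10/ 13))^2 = 145456/25 = 5818.24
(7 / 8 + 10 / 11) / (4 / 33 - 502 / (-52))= 6123/33548 = 0.18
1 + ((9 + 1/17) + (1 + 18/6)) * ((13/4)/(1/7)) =10135/34 = 298.09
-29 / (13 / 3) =-87/13 = -6.69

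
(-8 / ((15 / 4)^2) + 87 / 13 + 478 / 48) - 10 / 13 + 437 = 10584113/23400 = 452.31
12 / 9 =4/3 = 1.33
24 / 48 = 1/2 = 0.50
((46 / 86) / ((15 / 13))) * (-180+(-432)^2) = 18582252/215 = 86429.08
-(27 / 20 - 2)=13/20 = 0.65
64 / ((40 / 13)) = 104/5 = 20.80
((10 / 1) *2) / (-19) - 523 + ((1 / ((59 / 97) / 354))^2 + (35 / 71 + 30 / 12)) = 912471533/2698 = 338202.94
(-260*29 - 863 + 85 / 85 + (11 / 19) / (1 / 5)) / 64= -159583/1216 = -131.24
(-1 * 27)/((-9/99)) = 297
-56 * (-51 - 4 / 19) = 54488/19 = 2867.79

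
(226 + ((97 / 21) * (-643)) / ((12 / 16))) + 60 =-3674.06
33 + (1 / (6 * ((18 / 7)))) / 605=2156227/65340 = 33.00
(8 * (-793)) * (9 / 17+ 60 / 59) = -9839544/1003 = -9810.11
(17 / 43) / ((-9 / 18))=-34/43 = -0.79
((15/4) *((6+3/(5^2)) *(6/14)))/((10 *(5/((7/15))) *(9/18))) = 459/2500 = 0.18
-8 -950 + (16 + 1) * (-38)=-1604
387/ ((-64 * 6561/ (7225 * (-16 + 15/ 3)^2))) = -37591675/46656 = -805.72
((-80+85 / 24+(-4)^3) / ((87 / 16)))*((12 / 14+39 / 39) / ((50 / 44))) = -1928212/45675 = -42.22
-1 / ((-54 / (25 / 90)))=5/972 = 0.01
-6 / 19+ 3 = 51/19 = 2.68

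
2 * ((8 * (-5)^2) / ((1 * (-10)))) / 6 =-20/3 = -6.67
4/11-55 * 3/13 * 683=-1239593/143 = -8668.48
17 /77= 0.22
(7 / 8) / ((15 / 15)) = 7/8 = 0.88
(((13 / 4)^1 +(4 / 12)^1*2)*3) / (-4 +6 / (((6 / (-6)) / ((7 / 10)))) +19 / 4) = -235/69 = -3.41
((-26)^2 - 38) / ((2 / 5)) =1595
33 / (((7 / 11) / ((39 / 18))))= 112.36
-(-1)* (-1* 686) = -686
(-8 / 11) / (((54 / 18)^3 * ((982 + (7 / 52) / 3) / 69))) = -9568/5055567 = 0.00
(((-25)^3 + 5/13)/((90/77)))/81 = -1564024/9477 = -165.03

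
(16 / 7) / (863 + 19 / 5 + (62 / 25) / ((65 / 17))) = 6500/2466807 = 0.00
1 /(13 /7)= 7/13 = 0.54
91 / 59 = 1.54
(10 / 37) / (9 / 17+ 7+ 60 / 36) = 510/17353 = 0.03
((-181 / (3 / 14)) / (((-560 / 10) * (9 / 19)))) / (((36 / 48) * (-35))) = -3439/2835 = -1.21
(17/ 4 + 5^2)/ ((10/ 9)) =1053/40 = 26.32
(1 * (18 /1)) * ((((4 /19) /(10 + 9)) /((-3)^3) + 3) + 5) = 155944/1083 = 143.99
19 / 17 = 1.12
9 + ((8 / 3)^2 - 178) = -1457/9 = -161.89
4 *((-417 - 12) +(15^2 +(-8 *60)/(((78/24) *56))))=-75216/91 = -826.55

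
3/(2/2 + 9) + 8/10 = 11/10 = 1.10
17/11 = 1.55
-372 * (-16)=5952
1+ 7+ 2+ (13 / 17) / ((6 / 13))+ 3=1495/102 = 14.66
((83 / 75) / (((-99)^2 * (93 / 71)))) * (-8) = -47144/68361975 = 0.00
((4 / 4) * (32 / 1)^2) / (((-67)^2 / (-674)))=-690176/4489 = -153.75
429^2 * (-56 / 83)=-10306296/83 = -124172.24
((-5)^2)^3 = 15625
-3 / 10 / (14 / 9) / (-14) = 27/1960 = 0.01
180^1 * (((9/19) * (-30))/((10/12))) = -58320/19 = -3069.47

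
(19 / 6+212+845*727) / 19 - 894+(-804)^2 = 77276689/114 = 677865.69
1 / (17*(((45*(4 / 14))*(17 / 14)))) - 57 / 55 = -147718/143055 = -1.03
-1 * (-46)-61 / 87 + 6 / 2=4202/87 = 48.30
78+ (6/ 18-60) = 55/3 = 18.33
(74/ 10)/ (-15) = -37/75 = -0.49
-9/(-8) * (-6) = -27/4 = -6.75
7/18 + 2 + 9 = 205/18 = 11.39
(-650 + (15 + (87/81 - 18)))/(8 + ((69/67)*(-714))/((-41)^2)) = -991230227/11498625 = -86.20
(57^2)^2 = 10556001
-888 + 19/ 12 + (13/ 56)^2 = -8338901/9408 = -886.36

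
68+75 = 143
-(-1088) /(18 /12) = 2176/3 = 725.33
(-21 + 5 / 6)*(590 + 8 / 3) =-107569/9 = -11952.11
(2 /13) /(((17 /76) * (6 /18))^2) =103968/3757 = 27.67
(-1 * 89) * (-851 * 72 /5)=5453208/5 = 1090641.60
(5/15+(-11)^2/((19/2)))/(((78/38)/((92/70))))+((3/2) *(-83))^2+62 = 51009347/3276 = 15570.62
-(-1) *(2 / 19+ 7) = 135/19 = 7.11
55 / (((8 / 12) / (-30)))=-2475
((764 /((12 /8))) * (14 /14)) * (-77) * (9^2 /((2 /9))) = -14295204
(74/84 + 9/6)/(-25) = -2/21 = -0.10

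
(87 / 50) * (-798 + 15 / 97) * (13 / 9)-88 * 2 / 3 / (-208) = -379239941/189150 = -2004.97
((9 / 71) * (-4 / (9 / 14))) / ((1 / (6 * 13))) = -4368/71 = -61.52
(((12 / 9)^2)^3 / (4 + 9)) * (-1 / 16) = -256/9477 = -0.03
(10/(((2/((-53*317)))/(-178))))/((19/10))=149528900/19 = 7869942.11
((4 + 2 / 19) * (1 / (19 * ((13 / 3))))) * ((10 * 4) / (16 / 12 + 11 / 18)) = 2592/2527 = 1.03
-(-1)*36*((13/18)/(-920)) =-13/460 = -0.03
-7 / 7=-1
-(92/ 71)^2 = -1.68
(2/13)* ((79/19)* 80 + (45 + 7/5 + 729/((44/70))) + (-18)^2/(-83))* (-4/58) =-16.29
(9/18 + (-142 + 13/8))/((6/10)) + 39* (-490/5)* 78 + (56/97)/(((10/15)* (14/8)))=-231518537/776 = -298348.63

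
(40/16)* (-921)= -4605/2 = -2302.50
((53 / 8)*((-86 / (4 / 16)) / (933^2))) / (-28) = 2279/24373692 = 0.00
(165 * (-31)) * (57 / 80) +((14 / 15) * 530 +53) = -148645/48 = -3096.77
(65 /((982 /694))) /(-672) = -22555/329952 = -0.07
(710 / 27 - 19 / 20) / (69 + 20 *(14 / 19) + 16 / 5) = 260053/891972 = 0.29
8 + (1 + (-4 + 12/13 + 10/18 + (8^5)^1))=3834614/117 = 32774.48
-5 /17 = -0.29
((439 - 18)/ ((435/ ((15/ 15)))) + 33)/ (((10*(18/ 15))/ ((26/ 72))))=24011/23490 = 1.02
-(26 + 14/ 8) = -111/4 = -27.75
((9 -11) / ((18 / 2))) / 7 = -2/63 = -0.03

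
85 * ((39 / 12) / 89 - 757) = -22905715/356 = -64341.90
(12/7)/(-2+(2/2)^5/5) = -20/21 = -0.95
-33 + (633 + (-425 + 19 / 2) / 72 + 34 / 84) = 66599/112 = 594.63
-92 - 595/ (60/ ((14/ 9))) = -5801/54 = -107.43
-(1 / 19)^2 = -1/361 = 0.00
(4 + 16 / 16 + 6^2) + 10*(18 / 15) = 53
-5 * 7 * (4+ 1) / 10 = -17.50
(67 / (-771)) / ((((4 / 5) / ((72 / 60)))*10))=-67/5140 = -0.01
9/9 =1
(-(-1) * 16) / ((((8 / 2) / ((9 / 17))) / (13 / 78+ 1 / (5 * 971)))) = 29166/82535 = 0.35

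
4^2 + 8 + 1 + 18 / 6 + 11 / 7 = 207/7 = 29.57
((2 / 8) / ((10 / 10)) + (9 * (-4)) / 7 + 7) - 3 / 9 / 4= 85/42 = 2.02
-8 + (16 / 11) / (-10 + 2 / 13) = -717/88 = -8.15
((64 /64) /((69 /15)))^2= 25/529 = 0.05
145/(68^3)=145/314432 = 0.00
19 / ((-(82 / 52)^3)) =-333944/68921 = -4.85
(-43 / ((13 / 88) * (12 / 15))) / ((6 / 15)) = -11825/13 = -909.62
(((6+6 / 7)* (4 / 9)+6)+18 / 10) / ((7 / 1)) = 1139/735 = 1.55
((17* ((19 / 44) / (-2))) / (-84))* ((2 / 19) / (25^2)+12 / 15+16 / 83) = 0.04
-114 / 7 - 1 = -121/7 = -17.29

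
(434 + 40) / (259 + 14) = 158/91 = 1.74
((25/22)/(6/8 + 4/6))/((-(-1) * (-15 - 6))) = -50/1309 = -0.04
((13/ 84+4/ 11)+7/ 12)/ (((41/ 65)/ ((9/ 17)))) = 99255/107338 = 0.92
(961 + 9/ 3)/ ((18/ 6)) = 964/3 = 321.33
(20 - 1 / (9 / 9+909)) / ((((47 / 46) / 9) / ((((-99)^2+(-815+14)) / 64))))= 847618425/34216 = 24772.57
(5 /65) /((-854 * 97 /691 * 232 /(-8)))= 691/31229926 = 0.00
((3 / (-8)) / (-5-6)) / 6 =0.01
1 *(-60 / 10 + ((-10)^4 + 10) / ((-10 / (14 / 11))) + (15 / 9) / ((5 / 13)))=-3827/3 = -1275.67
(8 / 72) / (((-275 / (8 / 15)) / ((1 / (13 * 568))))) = -1/34266375 = 0.00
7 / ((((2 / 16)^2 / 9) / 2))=8064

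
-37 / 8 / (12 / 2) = -37/48 = -0.77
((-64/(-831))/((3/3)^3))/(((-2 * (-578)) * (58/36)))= 96/2321537 = 0.00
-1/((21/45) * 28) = -15/196 = -0.08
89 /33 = 2.70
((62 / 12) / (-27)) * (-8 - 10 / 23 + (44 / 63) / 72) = 6812033/4225284 = 1.61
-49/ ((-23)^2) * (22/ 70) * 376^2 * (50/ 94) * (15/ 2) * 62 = -538507200/529 = -1017972.02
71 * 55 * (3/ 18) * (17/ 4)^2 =1128545/96 = 11755.68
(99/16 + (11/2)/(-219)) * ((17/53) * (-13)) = -4772053/185712 = -25.70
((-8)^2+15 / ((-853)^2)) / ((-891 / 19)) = -884772829/648299619 = -1.36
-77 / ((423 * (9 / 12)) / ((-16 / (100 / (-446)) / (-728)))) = 9812/412425 = 0.02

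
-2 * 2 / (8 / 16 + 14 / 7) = -8/5 = -1.60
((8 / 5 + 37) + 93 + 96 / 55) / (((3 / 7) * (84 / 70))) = 25669/99 = 259.28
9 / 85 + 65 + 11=6469/85 = 76.11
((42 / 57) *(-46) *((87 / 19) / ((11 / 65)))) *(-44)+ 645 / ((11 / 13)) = 163267065/3971 = 41114.85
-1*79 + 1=-78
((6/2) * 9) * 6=162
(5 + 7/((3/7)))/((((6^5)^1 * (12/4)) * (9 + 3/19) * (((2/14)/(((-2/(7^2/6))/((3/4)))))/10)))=-3040/1331883 = 0.00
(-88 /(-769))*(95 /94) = 4180/36143 = 0.12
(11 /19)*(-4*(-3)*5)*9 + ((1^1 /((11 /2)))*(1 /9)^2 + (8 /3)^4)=363.20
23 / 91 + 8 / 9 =935/819 = 1.14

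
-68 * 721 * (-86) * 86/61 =362611088/61 = 5944444.07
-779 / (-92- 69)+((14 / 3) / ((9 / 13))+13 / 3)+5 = 90907/4347 = 20.91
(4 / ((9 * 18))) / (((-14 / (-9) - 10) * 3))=-1/1026 = 0.00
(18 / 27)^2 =4/9 = 0.44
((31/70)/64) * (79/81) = 2449/362880 = 0.01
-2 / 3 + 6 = 16/3 = 5.33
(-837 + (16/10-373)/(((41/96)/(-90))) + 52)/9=3176711/369 = 8608.97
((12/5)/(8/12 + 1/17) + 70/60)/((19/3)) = 4967/7030 = 0.71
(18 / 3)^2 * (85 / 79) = 3060/79 = 38.73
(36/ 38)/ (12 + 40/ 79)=711/9386 = 0.08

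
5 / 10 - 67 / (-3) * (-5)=-667/6 = -111.17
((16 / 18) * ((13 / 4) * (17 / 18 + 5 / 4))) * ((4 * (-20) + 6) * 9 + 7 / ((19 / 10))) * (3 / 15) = -6461884/7695 = -839.75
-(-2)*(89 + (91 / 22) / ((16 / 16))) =2049/11 = 186.27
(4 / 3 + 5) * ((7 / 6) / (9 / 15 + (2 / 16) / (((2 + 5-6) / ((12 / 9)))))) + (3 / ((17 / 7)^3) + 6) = 5372128/338997 = 15.85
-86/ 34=-2.53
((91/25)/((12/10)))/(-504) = -13/2160 = -0.01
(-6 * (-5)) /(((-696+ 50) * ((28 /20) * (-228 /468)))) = 2925/42959 = 0.07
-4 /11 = -0.36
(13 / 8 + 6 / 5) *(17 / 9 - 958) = -194473/72 = -2701.01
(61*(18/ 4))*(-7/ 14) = -549/4 = -137.25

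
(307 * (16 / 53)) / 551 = 4912/29203 = 0.17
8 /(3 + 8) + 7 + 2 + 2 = 129/11 = 11.73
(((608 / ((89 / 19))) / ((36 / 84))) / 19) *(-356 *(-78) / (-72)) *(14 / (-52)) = 14896/9 = 1655.11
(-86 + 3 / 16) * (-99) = 8495.44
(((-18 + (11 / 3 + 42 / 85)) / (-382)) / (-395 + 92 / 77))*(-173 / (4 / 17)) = 47009809/695003160 = 0.07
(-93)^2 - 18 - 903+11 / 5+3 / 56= 2164471/280 = 7730.25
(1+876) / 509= 877/509 = 1.72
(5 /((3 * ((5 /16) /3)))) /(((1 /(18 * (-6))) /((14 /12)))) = -2016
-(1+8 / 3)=-11/3 = -3.67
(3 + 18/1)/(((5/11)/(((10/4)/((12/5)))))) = 385/8 = 48.12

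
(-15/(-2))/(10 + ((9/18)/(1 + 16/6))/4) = 660/883 = 0.75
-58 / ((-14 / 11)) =319/7 = 45.57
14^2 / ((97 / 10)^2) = 19600/9409 = 2.08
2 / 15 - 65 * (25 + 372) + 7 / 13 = -5031844/195 = -25804.33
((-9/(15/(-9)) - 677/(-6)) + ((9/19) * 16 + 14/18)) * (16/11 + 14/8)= 405.66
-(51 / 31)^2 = -2601/961 = -2.71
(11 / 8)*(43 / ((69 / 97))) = 45881/552 = 83.12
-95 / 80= -19/16 = -1.19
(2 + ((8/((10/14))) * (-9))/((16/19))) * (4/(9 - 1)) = -1177/20 = -58.85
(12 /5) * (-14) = -168/5 = -33.60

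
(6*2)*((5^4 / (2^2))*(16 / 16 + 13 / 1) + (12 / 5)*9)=26509.20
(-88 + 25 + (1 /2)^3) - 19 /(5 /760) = -23607/8 = -2950.88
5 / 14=0.36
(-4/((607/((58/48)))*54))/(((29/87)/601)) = -17429/65556 = -0.27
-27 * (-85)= 2295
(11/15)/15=11/225 = 0.05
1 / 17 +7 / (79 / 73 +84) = 14898/105587 = 0.14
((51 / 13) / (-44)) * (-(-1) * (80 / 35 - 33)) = 10965/4004 = 2.74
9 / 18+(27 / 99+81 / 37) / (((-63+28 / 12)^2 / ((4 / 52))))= 21909640/43814771 = 0.50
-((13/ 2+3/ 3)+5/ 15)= -47/6 = -7.83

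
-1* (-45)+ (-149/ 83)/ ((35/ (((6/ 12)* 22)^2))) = 112696/2905 = 38.79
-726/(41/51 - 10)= 37026/469 = 78.95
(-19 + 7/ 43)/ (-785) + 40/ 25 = 54818/33755 = 1.62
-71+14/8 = -277/4 = -69.25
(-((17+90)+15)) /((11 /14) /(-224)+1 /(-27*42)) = 30989952/1115 = 27793.68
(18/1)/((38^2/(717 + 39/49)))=158274/17689 = 8.95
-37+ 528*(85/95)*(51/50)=211313/475 = 444.87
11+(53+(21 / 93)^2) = 61553/961 = 64.05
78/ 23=3.39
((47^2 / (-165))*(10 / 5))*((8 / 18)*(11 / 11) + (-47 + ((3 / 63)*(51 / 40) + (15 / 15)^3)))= 1218.16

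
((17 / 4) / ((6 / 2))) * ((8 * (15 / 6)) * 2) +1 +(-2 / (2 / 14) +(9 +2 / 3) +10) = 190/3 = 63.33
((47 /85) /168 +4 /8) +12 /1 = 178547/14280 = 12.50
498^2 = 248004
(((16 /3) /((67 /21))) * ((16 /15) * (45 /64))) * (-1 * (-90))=7560/67 = 112.84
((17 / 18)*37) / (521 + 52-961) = -629/6984 = -0.09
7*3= 21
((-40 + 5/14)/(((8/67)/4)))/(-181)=37185/5068 = 7.34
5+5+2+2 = 14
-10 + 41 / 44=-399/44 = -9.07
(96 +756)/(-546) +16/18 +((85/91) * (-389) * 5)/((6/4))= -992500/819 = -1211.84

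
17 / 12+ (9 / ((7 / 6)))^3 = 1895399/4116 = 460.50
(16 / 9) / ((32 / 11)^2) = 121/576 = 0.21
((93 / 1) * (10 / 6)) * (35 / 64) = 5425/64 = 84.77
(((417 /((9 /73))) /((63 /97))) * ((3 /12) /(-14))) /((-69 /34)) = 16732403/365148 = 45.82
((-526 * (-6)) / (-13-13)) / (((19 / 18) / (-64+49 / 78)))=23400162/3211 = 7287.50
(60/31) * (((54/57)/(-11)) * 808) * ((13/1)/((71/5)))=-56721600/460009 = -123.31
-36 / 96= -3/8 = -0.38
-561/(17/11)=-363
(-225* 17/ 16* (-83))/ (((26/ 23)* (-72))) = -811325/3328 = -243.79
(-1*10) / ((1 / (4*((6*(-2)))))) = 480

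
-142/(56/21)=-213/4 = -53.25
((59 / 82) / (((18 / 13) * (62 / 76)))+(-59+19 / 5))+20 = -3953663/114390 = -34.56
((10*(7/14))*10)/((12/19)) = 475/6 = 79.17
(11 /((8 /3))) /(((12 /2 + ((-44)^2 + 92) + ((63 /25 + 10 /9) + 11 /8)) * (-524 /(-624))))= 1158300/480797641 = 0.00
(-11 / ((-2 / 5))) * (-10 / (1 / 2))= -550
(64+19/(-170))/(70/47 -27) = -510467/203830 = -2.50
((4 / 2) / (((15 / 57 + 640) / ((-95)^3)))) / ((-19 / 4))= 1371800/2433 = 563.83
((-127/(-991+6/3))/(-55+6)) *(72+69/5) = -54483/242305 = -0.22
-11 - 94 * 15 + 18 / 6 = -1418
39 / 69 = 13/23 = 0.57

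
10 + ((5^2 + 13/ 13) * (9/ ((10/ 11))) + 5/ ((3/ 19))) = 4486/15 = 299.07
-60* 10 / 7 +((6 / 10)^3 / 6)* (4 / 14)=-10713/125 = -85.70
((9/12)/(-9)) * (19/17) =-19/204 = -0.09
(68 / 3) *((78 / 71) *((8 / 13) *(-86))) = -93568/71 = -1317.86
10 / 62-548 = -16983/31 = -547.84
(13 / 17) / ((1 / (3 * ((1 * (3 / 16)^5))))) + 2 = 35661061/17825792 = 2.00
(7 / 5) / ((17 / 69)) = 483/85 = 5.68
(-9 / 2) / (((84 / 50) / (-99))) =7425/28 = 265.18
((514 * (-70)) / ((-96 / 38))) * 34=2905385/6 = 484230.83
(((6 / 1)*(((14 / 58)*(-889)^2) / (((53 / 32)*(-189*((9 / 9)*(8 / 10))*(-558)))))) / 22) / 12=3951605/127360431 = 0.03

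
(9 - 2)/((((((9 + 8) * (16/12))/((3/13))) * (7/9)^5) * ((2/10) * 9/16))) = 1180980/530621 = 2.23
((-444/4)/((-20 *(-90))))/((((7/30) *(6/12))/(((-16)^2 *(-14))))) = 9472/5 = 1894.40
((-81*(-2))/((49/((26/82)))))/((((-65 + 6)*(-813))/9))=6318/32121901 = 0.00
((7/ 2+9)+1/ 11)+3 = 343/22 = 15.59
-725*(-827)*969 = 580988175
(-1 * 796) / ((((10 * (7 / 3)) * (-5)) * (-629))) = -1194/110075 = -0.01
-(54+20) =-74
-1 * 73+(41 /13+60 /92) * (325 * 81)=2302771/23 = 100120.48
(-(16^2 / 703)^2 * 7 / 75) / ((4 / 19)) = -114688/1950825 = -0.06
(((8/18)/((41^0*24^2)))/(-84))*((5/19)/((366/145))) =-725/757040256 = 0.00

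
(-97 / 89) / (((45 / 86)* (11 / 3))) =-8342/14685 = -0.57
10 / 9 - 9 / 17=89/153 = 0.58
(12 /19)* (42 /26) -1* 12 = -2712/247 = -10.98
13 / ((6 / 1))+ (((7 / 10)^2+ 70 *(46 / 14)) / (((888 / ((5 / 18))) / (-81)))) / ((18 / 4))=15431/17760 = 0.87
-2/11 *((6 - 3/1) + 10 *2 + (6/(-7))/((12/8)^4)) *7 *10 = -86300/297 = -290.57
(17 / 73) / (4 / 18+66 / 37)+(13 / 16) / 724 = 16552739/141220544 = 0.12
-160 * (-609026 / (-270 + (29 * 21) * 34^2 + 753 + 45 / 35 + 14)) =170527280/1232879 = 138.32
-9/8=-1.12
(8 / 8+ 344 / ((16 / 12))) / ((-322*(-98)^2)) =-37/441784 = 0.00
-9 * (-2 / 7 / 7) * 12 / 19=216/931 = 0.23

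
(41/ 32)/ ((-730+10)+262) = -41/14656 = 0.00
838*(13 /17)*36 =23069.65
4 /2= 2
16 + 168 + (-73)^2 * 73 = 389201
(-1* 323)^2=104329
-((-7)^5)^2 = -282475249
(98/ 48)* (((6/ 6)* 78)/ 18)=637/72 = 8.85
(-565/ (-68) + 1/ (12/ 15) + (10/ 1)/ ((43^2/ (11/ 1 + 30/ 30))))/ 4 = 605005/251464 = 2.41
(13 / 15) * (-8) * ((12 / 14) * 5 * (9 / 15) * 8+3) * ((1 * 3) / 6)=-572/7 = -81.71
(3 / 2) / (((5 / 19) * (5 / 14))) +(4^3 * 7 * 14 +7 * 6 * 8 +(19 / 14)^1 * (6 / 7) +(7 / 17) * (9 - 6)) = 137993917/20825 = 6626.36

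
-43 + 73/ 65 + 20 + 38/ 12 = -7297/390 = -18.71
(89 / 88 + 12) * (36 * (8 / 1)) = 41220/11 = 3747.27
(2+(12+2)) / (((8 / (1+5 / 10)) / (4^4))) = 768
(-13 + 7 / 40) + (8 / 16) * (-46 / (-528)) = -33743/2640 = -12.78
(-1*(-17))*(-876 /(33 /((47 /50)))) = -116654/275 = -424.20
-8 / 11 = -0.73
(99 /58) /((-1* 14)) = -99/812 = -0.12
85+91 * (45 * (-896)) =-3669035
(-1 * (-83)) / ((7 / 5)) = 415/7 = 59.29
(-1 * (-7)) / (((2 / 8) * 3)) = 28/3 = 9.33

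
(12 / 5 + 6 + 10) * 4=368/5 = 73.60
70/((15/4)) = 56/3 = 18.67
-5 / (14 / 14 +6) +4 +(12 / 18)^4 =3.48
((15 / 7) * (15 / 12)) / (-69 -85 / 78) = -0.04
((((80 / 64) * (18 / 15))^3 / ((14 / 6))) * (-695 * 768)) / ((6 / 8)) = -7205760/7 = -1029394.29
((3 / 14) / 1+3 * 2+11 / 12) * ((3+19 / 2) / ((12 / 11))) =164725/2016 = 81.71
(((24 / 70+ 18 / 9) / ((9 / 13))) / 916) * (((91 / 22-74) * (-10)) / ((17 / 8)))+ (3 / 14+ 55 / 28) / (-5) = 6003979/7708140 = 0.78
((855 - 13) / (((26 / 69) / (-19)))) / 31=-551931/403 = -1369.56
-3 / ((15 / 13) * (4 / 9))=-117/20 = -5.85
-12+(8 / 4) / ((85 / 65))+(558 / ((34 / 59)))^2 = 270961495/289 = 937583.03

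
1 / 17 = 0.06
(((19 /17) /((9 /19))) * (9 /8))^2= 130321/18496 = 7.05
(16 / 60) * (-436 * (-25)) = 8720/3 = 2906.67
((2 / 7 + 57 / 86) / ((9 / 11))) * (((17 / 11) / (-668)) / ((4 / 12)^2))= -9707/402136 = -0.02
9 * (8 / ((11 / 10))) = 720/11 = 65.45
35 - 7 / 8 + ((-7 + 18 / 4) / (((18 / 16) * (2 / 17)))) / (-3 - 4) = 18559/504 = 36.82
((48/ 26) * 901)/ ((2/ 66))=54891.69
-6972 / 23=-303.13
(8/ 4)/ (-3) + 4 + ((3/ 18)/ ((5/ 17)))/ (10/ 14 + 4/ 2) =673/190 = 3.54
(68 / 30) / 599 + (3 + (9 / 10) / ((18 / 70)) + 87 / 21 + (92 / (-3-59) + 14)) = 90322991/3899490 = 23.16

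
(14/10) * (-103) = -721/5 = -144.20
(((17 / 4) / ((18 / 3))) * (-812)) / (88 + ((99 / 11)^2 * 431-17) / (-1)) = 3451/208836 = 0.02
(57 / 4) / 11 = 57/44 = 1.30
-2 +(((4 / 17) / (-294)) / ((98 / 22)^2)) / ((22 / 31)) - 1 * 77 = -474008162/6000099 = -79.00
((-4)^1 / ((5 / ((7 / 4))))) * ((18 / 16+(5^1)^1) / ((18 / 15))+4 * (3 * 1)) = -23.95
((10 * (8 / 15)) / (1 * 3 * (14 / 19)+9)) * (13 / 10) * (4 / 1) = 7904/3195 = 2.47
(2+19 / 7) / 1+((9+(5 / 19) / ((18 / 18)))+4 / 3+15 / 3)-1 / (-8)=65231/3192 = 20.44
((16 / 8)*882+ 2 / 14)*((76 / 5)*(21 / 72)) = 234631/30 = 7821.03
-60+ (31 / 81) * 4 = -4736/81 = -58.47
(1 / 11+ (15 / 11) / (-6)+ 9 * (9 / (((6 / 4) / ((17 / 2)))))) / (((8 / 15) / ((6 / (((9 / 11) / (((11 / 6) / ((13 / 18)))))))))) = 1665675/104 = 16016.11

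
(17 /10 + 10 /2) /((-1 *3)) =-67/30 = -2.23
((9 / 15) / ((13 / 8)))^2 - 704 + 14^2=-2145724/4225 = -507.86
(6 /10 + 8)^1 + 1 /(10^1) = 87/10 = 8.70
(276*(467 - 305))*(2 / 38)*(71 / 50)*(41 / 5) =65078316/2375 = 27401.40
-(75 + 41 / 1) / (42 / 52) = -3016/21 = -143.62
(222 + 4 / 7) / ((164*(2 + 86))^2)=19/17780224 = 0.00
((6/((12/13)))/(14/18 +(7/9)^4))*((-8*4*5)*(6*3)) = -7676370/469 = -16367.53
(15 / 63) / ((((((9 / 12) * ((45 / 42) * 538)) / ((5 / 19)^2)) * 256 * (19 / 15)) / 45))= 625/118084544 = 0.00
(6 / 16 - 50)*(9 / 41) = -3573/328 = -10.89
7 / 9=0.78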